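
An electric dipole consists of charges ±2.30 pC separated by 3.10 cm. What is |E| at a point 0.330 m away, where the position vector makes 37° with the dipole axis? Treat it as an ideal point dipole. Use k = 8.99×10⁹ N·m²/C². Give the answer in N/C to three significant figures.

E ≈ 0.0304 N/C

Dipole moment p = qd = (2.30×10⁻¹² C)(0.0310 m) = 7.13×10⁻¹⁴ C·m.
At angle θ the dipole field magnitude is E = (kp/r³)·√(1 + 3cos²θ).
kp/r³ = (8.99×10⁹)(7.13×10⁻¹⁴) / (0.330)³ = 0.01784 N/C.
√(1 + 3cos²37°) = √(1 + 3·0.6378) = √2.9135 ≈ 1.7069.
E ≈ 0.01784 × 1.707 = 0.03044 N/C.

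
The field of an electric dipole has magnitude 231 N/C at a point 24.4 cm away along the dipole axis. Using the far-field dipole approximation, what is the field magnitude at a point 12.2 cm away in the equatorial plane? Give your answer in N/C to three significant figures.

E ≈ 924 N/C

Dipole fields scale as 1/r³ in the far field.
The axial field is twice the equatorial field at the same r, so the geometry factor is 1/2.
E₂ = E₁ · (1/2) · (r₁/r₂)³ = 231 · 0.5 · (24.4/12.2)³.
(r₁/r₂)³ = (2)³ = 8.
E₂ ≈ 924.0 N/C.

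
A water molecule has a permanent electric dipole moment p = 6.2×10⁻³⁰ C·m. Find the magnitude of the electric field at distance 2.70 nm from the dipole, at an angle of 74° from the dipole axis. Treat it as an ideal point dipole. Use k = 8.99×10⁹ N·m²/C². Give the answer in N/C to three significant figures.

E ≈ 3.14×10⁶ N/C

At angle θ the dipole field magnitude is E = (kp/r³)·√(1 + 3cos²θ).
kp/r³ = (8.99×10⁹)(6.20×10⁻³⁰) / (2.70×10⁻⁹)³ = 2.832×10⁶ N/C.
√(1 + 3cos²74°) = √(1 + 3·0.0760) = √1.2279 ≈ 1.1081.
E ≈ 2.832×10⁶ × 1.108 = 3.138×10⁶ N/C.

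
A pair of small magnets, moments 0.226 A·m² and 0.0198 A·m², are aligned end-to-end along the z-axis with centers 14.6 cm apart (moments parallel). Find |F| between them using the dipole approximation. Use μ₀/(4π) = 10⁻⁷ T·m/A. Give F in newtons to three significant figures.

F ≈ 5.91×10⁻⁶ N

On-axis B of dipole 1: B = (μ₀/4π)·2m₁/r³. Force on dipole 2: F = m₂·dB/dr.
dB/dr = −(μ₀/4π)·6m₁/r⁴, so |F| = (μ₀/4π)·6m₁m₂/r⁴.
F = 6(10⁻⁷)(0.226)(0.0198)/(0.146)⁴ = 5.909×10⁻⁶ N.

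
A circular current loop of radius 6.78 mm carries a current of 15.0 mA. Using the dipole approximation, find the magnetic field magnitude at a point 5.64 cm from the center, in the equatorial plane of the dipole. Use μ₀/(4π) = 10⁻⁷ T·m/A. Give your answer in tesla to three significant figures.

Magnetic moment m = IA = Iπa² = (0.0150)·π·(0.00678)² = 2.166×10⁻⁶ A·m².
In the equatorial plane B = (μ₀/4π)·m/r³ (half the axial value).
B = (10⁻⁷)·(2.166×10⁻⁶) / (0.0564)³ = 1.207×10⁻⁹ T.

B ≈ 1.21×10⁻⁹ T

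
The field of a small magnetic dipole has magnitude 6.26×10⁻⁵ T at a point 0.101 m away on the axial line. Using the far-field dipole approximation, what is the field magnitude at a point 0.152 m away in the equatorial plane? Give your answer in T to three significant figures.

Dipole fields scale as 1/r³ in the far field.
The axial field is twice the equatorial field at the same r, so the geometry factor is 1/2.
B₂ = B₁ · (1/2) · (r₁/r₂)³ = 6.26×10⁻⁵ · 0.5 · (0.101/0.152)³.
(r₁/r₂)³ = (0.6645)³ = 0.2934.
B₂ ≈ 9.183×10⁻⁶ T.

B ≈ 9.18×10⁻⁶ T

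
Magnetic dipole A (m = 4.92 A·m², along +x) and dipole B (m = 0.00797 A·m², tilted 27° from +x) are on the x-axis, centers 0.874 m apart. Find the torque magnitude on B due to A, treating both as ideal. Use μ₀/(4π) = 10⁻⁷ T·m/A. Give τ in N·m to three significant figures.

τ ≈ 5.33×10⁻⁹ N·m

Dipole B is on the axis of dipole A, so B₁ there is axial: B₁ = (μ₀/4π)·2m₁/r³ along +x.
B₁ = 2(10⁻⁷)(4.92)/(0.874)³ = 1.474×10⁻⁶ T.
τ = m₂ B₁ sinθ.
τ = (0.00797)(1.474×10⁻⁶)·sin27° = 5.333×10⁻⁹ N·m.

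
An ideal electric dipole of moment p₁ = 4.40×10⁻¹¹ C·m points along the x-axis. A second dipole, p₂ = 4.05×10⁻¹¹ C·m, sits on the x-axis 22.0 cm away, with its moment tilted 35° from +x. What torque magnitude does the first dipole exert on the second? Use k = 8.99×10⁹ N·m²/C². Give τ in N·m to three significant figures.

The second dipole sits on the axis of the first, so the field there is axial: E₁ = 2kp₁/r³ along +x.
E₁ = 2(8.99×10⁹)(4.40×10⁻¹¹)/(0.220)³ = 74.30 N/C.
Torque on the second dipole: τ = p₂ E₁ sinθ.
τ = (4.05×10⁻¹¹)(74.30)·sin35° = 1.726×10⁻⁹ N·m.

τ ≈ 1.73×10⁻⁹ N·m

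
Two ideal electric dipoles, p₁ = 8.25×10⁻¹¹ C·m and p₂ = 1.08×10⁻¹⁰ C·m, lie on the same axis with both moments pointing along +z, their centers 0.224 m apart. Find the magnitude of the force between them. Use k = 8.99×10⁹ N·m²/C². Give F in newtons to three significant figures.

On-axis field of dipole 1 at distance r: E = 2kp₁/r³. Force on dipole 2 is F = p₂·dE/dr (gradient along axis).
dE/dr = −6kp₁/r⁴, so |F| = 6kp₁p₂/r⁴ (attractive for aligned moments).
F = 6(8.99×10⁹)(8.25×10⁻¹¹)(1.08×10⁻¹⁰)/(0.224)⁴ = 1.909×10⁻⁷ N.

F ≈ 1.91×10⁻⁷ N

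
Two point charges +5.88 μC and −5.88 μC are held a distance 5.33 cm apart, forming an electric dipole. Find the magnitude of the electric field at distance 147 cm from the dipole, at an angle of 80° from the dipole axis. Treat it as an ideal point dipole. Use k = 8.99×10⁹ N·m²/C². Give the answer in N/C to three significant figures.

E ≈ 926 N/C

Dipole moment p = qd = (5.88×10⁻⁶ C)(0.0533 m) = 3.134×10⁻⁷ C·m.
At angle θ the dipole field magnitude is E = (kp/r³)·√(1 + 3cos²θ).
kp/r³ = (8.99×10⁹)(3.134×10⁻⁷) / (1.47)³ = 887.0 N/C.
√(1 + 3cos²80°) = √(1 + 3·0.0302) = √1.0905 ≈ 1.0443.
E ≈ 887.0 × 1.044 = 926.2 N/C.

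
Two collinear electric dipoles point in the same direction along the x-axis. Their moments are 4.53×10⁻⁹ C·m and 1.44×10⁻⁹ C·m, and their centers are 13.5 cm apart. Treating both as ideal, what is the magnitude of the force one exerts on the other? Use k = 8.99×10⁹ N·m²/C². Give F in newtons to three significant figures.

On-axis field of dipole 1 at distance r: E = 2kp₁/r³. Force on dipole 2 is F = p₂·dE/dr (gradient along axis).
dE/dr = −6kp₁/r⁴, so |F| = 6kp₁p₂/r⁴ (attractive for aligned moments).
F = 6(8.99×10⁹)(4.53×10⁻⁹)(1.44×10⁻⁹)/(0.135)⁴ = 0.001059 N.

F ≈ 0.00106 N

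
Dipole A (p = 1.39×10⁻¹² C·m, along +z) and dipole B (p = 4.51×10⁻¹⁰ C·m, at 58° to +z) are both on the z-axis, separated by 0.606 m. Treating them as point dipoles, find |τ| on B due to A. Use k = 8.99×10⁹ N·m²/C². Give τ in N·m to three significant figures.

τ ≈ 4.30×10⁻¹¹ N·m

The second dipole sits on the axis of the first, so the field there is axial: E₁ = 2kp₁/r³ along +z.
E₁ = 2(8.99×10⁹)(1.39×10⁻¹²)/(0.606)³ = 0.1123 N/C.
Torque on the second dipole: τ = p₂ E₁ sinθ.
τ = (4.51×10⁻¹⁰)(0.1123)·sin58° = 4.295×10⁻¹¹ N·m.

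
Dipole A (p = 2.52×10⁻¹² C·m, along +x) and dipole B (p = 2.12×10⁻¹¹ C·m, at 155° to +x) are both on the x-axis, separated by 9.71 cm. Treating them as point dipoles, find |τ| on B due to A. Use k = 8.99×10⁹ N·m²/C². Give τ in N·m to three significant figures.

The second dipole sits on the axis of the first, so the field there is axial: E₁ = 2kp₁/r³ along +x.
E₁ = 2(8.99×10⁹)(2.52×10⁻¹²)/(0.0971)³ = 49.49 N/C.
Torque on the second dipole: τ = p₂ E₁ sinθ.
τ = (2.12×10⁻¹¹)(49.49)·sin155° = 4.434×10⁻¹⁰ N·m.

τ ≈ 4.43×10⁻¹⁰ N·m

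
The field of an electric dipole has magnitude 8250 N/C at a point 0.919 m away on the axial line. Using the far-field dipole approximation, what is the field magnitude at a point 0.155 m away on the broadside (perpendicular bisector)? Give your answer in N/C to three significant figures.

E ≈ 8.60×10⁵ N/C

Dipole fields scale as 1/r³ in the far field.
The axial field is twice the equatorial field at the same r, so the geometry factor is 1/2.
E₂ = E₁ · (1/2) · (r₁/r₂)³ = 8250 · 0.5 · (0.919/0.155)³.
(r₁/r₂)³ = (5.929)³ = 208.4.
E₂ ≈ 8.598×10⁵ N/C.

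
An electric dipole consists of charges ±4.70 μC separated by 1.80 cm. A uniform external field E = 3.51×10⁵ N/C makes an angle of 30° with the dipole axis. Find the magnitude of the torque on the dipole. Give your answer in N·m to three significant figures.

τ ≈ 0.0148 N·m

Dipole moment p = qd = (4.70×10⁻⁶ C)(0.0180 m) = 8.46×10⁻⁸ C·m.
Torque on an electric dipole: τ = pE sinθ.
τ = (8.46×10⁻⁸)(3.51×10⁵)·sin30° = 0.01485 N·m.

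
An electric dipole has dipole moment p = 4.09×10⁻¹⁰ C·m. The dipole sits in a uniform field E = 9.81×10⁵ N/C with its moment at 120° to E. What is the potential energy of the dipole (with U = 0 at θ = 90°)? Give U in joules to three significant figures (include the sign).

U = −p·E = −pE cosθ.
U = −(4.09×10⁻¹⁰)(9.81×10⁵)·cos120° = 2.006×10⁻⁴ J.

U ≈ 2.01×10⁻⁴ J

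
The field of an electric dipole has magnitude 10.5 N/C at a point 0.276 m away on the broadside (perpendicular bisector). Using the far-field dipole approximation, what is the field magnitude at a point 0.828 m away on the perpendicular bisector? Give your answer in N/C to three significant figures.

Dipole fields scale as 1/r³ in the far field; the geometry is the same at both points.
E₂ = E₁ · (r₁/r₂)³ = 10.5 · (0.276/0.828)³.
(r₁/r₂)³ = (0.3333)³ = 0.03704.
E₂ ≈ 0.3889 N/C.

E ≈ 0.389 N/C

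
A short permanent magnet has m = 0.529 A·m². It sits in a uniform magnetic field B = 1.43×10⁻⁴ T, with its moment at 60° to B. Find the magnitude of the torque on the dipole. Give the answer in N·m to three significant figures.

Torque on a magnetic dipole: τ = mB sinθ.
τ = (0.529)(1.43×10⁻⁴)·sin60° = 6.551×10⁻⁵ N·m.

τ ≈ 6.55×10⁻⁵ N·m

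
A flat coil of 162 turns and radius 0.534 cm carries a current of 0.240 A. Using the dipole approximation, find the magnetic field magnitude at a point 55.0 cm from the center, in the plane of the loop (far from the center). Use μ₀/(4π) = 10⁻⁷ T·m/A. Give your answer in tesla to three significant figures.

B ≈ 2.09×10⁻⁹ T

m = NIA = NIπa² = 162·(0.240)·π·(0.00534)² = 0.003483 A·m².
In the equatorial plane B = (μ₀/4π)·m/r³ (half the axial value).
B = (10⁻⁷)·(0.003483) / (0.550)³ = 2.093×10⁻⁹ T.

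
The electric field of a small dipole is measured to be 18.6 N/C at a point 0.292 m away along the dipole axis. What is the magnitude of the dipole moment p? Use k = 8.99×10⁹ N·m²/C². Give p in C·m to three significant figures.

p ≈ 2.58×10⁻¹¹ C·m

On axis E = 2kp/r³, so p = Er³/(2k).
p = (18.6)·(0.292)³ / (2·8.99×10⁹) = 2.576×10⁻¹¹ C·m.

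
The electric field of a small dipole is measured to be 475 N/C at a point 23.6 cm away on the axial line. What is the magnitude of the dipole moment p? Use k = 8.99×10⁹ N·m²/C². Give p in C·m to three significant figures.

On axis E = 2kp/r³, so p = Er³/(2k).
p = (475)·(0.236)³ / (2·8.99×10⁹) = 3.472×10⁻¹⁰ C·m.

p ≈ 3.47×10⁻¹⁰ C·m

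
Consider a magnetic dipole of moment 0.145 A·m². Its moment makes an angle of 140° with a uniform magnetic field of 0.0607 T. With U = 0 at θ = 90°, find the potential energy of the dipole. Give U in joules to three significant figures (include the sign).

U = −m·B = −mB cosθ.
U = −(0.145)(0.0607)·cos140° = 0.006742 J.

U ≈ 0.00674 J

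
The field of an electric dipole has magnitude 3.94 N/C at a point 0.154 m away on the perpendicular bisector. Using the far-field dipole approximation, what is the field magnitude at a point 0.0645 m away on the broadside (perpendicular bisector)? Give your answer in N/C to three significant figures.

Dipole fields scale as 1/r³ in the far field; the geometry is the same at both points.
E₂ = E₁ · (r₁/r₂)³ = 3.94 · (0.154/0.0645)³.
(r₁/r₂)³ = (2.388)³ = 13.61.
E₂ ≈ 53.63 N/C.

E ≈ 53.6 N/C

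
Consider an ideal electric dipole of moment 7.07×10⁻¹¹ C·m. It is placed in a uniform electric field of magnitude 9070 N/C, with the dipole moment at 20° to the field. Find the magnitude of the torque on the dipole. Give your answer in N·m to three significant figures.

τ ≈ 2.19×10⁻⁷ N·m

Torque on an electric dipole: τ = pE sinθ.
τ = (7.07×10⁻¹¹)(9070)·sin20° = 2.193×10⁻⁷ N·m.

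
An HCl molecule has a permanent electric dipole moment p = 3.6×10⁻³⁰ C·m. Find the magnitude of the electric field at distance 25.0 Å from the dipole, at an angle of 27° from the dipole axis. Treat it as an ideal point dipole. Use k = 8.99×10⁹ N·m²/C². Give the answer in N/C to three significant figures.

At angle θ the dipole field magnitude is E = (kp/r³)·√(1 + 3cos²θ).
kp/r³ = (8.99×10⁹)(3.60×10⁻³⁰) / (2.50×10⁻⁹)³ = 2.071×10⁶ N/C.
√(1 + 3cos²27°) = √(1 + 3·0.7939) = √3.3817 ≈ 1.8389.
E ≈ 2.071×10⁶ × 1.839 = 3.809×10⁶ N/C.

E ≈ 3.81×10⁶ N/C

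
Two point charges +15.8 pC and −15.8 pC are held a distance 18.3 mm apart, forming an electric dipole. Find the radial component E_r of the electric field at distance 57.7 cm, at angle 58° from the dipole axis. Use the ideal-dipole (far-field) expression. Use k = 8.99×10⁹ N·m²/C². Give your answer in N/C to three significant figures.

Dipole moment p = qd = (1.58×10⁻¹¹ C)(0.0183 m) = 2.891×10⁻¹³ C·m.
For a dipole, E_r = (2kp cosθ)/r³.
kp/r³ = (8.99×10⁹)(2.891×10⁻¹³)/(0.577)³ = 0.01353 N/C.
E_r = 2·0.01353·cos58° = 0.01434 N/C.

E_r ≈ 0.0143 N/C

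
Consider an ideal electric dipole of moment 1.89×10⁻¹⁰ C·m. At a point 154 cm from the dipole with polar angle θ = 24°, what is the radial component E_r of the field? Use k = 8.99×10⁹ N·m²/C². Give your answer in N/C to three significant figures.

For a dipole, E_r = (2kp cosθ)/r³.
kp/r³ = (8.99×10⁹)(1.89×10⁻¹⁰)/(1.54)³ = 0.4652 N/C.
E_r = 2·0.4652·cos24° = 0.8500 N/C.

E_r ≈ 0.850 N/C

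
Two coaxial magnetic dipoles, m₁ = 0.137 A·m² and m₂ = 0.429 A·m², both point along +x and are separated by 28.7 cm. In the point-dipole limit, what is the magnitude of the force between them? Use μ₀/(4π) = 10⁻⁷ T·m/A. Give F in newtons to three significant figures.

F ≈ 5.20×10⁻⁶ N

On-axis B of dipole 1: B = (μ₀/4π)·2m₁/r³. Force on dipole 2: F = m₂·dB/dr.
dB/dr = −(μ₀/4π)·6m₁/r⁴, so |F| = (μ₀/4π)·6m₁m₂/r⁴.
F = 6(10⁻⁷)(0.137)(0.429)/(0.287)⁴ = 5.198×10⁻⁶ N.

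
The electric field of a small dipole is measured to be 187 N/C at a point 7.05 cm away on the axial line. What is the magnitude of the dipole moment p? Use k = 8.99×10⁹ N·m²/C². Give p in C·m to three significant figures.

On axis E = 2kp/r³, so p = Er³/(2k).
p = (187)·(0.0705)³ / (2·8.99×10⁹) = 3.644×10⁻¹² C·m.

p ≈ 3.64×10⁻¹² C·m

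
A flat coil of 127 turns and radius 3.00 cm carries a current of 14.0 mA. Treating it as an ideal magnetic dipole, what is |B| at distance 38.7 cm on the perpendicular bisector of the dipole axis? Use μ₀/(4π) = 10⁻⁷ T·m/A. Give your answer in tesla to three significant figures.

B ≈ 8.67×10⁻⁹ T

m = NIA = NIπa² = 127·(0.0140)·π·(0.0300)² = 0.005027 A·m².
In the equatorial plane B = (μ₀/4π)·m/r³ (half the axial value).
B = (10⁻⁷)·(0.005027) / (0.387)³ = 8.673×10⁻⁹ T.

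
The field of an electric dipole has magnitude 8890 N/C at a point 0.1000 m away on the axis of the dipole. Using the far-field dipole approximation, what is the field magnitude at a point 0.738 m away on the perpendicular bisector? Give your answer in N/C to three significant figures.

E ≈ 11.1 N/C

Dipole fields scale as 1/r³ in the far field.
The axial field is twice the equatorial field at the same r, so the geometry factor is 1/2.
E₂ = E₁ · (1/2) · (r₁/r₂)³ = 8890 · 0.5 · (0.1000/0.738)³.
(r₁/r₂)³ = (0.1355)³ = 0.002488.
E₂ ≈ 11.06 N/C.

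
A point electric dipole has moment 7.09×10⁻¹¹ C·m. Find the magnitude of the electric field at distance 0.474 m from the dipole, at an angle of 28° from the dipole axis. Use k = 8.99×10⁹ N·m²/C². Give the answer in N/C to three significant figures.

At angle θ the dipole field magnitude is E = (kp/r³)·√(1 + 3cos²θ).
kp/r³ = (8.99×10⁹)(7.09×10⁻¹¹) / (0.474)³ = 5.985 N/C.
√(1 + 3cos²28°) = √(1 + 3·0.7796) = √3.3388 ≈ 1.8272.
E ≈ 5.985 × 1.827 = 10.94 N/C.

E ≈ 10.9 N/C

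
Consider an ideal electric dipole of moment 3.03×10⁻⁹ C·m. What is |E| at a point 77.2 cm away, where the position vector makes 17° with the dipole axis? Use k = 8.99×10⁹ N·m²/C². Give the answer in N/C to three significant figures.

E ≈ 115 N/C

At angle θ the dipole field magnitude is E = (kp/r³)·√(1 + 3cos²θ).
kp/r³ = (8.99×10⁹)(3.03×10⁻⁹) / (0.772)³ = 59.20 N/C.
√(1 + 3cos²17°) = √(1 + 3·0.9145) = √3.7436 ≈ 1.9348.
E ≈ 59.20 × 1.935 = 114.5 N/C.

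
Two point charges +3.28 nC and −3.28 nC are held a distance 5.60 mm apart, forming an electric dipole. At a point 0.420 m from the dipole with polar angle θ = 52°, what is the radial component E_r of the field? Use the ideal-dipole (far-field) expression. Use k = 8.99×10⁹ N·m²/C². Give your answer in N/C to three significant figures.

Dipole moment p = qd = (3.28×10⁻⁹ C)(0.00560 m) = 1.837×10⁻¹¹ C·m.
For a dipole, E_r = (2kp cosθ)/r³.
kp/r³ = (8.99×10⁹)(1.837×10⁻¹¹)/(0.420)³ = 2.229 N/C.
E_r = 2·2.229·cos52° = 2.745 N/C.

E_r ≈ 2.74 N/C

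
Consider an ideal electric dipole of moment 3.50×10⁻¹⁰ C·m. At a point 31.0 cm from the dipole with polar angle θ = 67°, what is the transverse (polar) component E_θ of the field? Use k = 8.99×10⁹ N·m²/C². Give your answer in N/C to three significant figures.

E_θ ≈ 97.2 N/C

For a dipole, E_θ = (kp sinθ)/r³.
kp/r³ = (8.99×10⁹)(3.50×10⁻¹⁰)/(0.310)³ = 105.6 N/C.
E_θ = 105.6·sin67° = 97.22 N/C.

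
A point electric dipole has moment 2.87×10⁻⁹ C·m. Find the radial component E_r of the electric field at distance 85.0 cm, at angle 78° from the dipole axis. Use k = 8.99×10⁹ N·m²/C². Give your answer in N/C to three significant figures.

E_r ≈ 17.5 N/C

For a dipole, E_r = (2kp cosθ)/r³.
kp/r³ = (8.99×10⁹)(2.87×10⁻⁹)/(0.850)³ = 42.01 N/C.
E_r = 2·42.01·cos78° = 17.47 N/C.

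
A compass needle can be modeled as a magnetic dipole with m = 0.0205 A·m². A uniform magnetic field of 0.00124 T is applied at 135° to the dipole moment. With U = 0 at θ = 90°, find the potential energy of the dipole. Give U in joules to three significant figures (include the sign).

U ≈ 1.80×10⁻⁵ J

U = −m·B = −mB cosθ.
U = −(0.0205)(0.00124)·cos135° = 1.797×10⁻⁵ J.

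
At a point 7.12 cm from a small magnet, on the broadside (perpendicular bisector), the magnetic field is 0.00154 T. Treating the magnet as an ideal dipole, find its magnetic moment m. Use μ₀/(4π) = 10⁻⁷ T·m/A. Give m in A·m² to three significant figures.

In the equatorial plane B = (μ₀/4π)·m/r³, so m = Br³·4π/(μ₀).
m = (0.00154)·(0.0712)³ / (10⁻⁷) = 5.559 A·m².

m ≈ 5.56 A·m²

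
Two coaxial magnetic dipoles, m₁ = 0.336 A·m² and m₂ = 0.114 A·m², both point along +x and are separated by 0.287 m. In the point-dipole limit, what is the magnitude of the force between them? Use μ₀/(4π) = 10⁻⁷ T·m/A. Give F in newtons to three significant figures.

On-axis B of dipole 1: B = (μ₀/4π)·2m₁/r³. Force on dipole 2: F = m₂·dB/dr.
dB/dr = −(μ₀/4π)·6m₁/r⁴, so |F| = (μ₀/4π)·6m₁m₂/r⁴.
F = 6(10⁻⁷)(0.336)(0.114)/(0.287)⁴ = 3.387×10⁻⁶ N.

F ≈ 3.39×10⁻⁶ N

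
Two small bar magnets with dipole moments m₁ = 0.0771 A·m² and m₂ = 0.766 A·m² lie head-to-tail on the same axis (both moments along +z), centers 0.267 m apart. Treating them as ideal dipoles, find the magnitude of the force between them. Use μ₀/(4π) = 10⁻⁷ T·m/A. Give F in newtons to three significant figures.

F ≈ 6.97×10⁻⁶ N

On-axis B of dipole 1: B = (μ₀/4π)·2m₁/r³. Force on dipole 2: F = m₂·dB/dr.
dB/dr = −(μ₀/4π)·6m₁/r⁴, so |F| = (μ₀/4π)·6m₁m₂/r⁴.
F = 6(10⁻⁷)(0.0771)(0.766)/(0.267)⁴ = 6.973×10⁻⁶ N.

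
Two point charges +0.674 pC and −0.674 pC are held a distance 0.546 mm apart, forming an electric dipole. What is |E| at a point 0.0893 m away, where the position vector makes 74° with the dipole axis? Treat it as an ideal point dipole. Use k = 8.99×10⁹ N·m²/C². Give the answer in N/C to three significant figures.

Dipole moment p = qd = (6.74×10⁻¹³ C)(5.46×10⁻⁴ m) = 3.68×10⁻¹⁶ C·m.
At angle θ the dipole field magnitude is E = (kp/r³)·√(1 + 3cos²θ).
kp/r³ = (8.99×10⁹)(3.68×10⁻¹⁶) / (0.0893)³ = 0.004646 N/C.
√(1 + 3cos²74°) = √(1 + 3·0.0760) = √1.2279 ≈ 1.1081.
E ≈ 0.004646 × 1.108 = 0.005148 N/C.

E ≈ 0.00515 N/C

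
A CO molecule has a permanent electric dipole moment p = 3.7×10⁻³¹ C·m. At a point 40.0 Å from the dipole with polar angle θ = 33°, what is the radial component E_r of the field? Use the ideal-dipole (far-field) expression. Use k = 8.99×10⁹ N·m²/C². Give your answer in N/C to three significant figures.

E_r ≈ 8.72×10⁴ N/C

For a dipole, E_r = (2kp cosθ)/r³.
kp/r³ = (8.99×10⁹)(3.70×10⁻³¹)/(4.00×10⁻⁹)³ = 5.197×10⁴ N/C.
E_r = 2·5.197×10⁴·cos33° = 8.718×10⁴ N/C.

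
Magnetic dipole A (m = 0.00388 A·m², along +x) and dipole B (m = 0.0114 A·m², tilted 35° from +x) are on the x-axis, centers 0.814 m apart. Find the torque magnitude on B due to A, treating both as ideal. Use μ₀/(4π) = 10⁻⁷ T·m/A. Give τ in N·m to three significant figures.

Dipole B is on the axis of dipole A, so B₁ there is axial: B₁ = (μ₀/4π)·2m₁/r³ along +x.
B₁ = 2(10⁻⁷)(0.00388)/(0.814)³ = 1.439×10⁻⁹ T.
τ = m₂ B₁ sinθ.
τ = (0.0114)(1.439×10⁻⁹)·sin35° = 9.408×10⁻¹² N·m.

τ ≈ 9.41×10⁻¹² N·m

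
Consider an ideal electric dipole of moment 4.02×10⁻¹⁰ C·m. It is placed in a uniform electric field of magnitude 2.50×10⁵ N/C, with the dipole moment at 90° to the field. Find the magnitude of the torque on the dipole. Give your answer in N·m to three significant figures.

τ ≈ 1.00×10⁻⁴ N·m

Torque on an electric dipole: τ = pE sinθ.
τ = (4.02×10⁻¹⁰)(2.50×10⁵)·sin90° = 1.005×10⁻⁴ N·m.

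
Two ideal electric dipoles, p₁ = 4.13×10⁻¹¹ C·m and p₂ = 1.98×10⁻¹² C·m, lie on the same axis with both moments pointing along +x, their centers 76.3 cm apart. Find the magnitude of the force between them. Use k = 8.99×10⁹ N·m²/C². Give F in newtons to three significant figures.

On-axis field of dipole 1 at distance r: E = 2kp₁/r³. Force on dipole 2 is F = p₂·dE/dr (gradient along axis).
dE/dr = −6kp₁/r⁴, so |F| = 6kp₁p₂/r⁴ (attractive for aligned moments).
F = 6(8.99×10⁹)(4.13×10⁻¹¹)(1.98×10⁻¹²)/(0.763)⁴ = 1.301×10⁻¹¹ N.

F ≈ 1.30×10⁻¹¹ N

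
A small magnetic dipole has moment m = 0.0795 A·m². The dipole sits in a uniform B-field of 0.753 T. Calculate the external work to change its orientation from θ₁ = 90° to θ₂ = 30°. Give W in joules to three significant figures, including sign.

W ≈ -0.0518 J

W_ext = ΔU = −mB cosθ₂ + mB cosθ₁ = mB(cosθ₁ − cosθ₂).
W = (0.0795)(0.753)·(cos90° − cos30°) = (0.05986)·(-0.8660) = -0.05184 J.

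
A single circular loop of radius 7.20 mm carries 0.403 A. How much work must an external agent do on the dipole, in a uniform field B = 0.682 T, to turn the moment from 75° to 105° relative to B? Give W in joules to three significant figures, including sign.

Magnetic moment m = IA = Iπa² = (0.403)·π·(0.00720)² = 6.563×10⁻⁵ A·m².
W_ext = ΔU = −mB cosθ₂ + mB cosθ₁ = mB(cosθ₁ − cosθ₂).
W = (6.563×10⁻⁵)(0.682)·(cos75° − cos105°) = (4.476×10⁻⁵)·(+0.5176) = 2.317×10⁻⁵ J.

W ≈ 2.32×10⁻⁵ J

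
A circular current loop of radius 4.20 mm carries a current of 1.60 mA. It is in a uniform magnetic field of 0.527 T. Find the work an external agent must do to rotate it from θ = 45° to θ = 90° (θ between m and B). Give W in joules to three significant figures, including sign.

Magnetic moment m = IA = Iπa² = (0.00160)·π·(0.00420)² = 8.867×10⁻⁸ A·m².
W_ext = ΔU = −mB cosθ₂ + mB cosθ₁ = mB(cosθ₁ − cosθ₂).
W = (8.867×10⁻⁸)(0.527)·(cos45° − cos90°) = (4.673×10⁻⁸)·(+0.7071) = 3.304×10⁻⁸ J.

W ≈ 3.30×10⁻⁸ J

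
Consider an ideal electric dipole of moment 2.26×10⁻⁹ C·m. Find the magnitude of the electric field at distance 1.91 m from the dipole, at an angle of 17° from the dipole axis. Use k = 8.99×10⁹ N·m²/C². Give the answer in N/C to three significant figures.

At angle θ the dipole field magnitude is E = (kp/r³)·√(1 + 3cos²θ).
kp/r³ = (8.99×10⁹)(2.26×10⁻⁹) / (1.91)³ = 2.916 N/C.
√(1 + 3cos²17°) = √(1 + 3·0.9145) = √3.7436 ≈ 1.9348.
E ≈ 2.916 × 1.935 = 5.642 N/C.

E ≈ 5.64 N/C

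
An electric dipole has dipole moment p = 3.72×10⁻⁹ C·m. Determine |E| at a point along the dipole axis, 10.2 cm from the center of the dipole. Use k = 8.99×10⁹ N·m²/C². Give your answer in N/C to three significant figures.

E ≈ 6.30×10⁴ N/C

On the dipole axis E = 2kp/r³.
E = 2·(8.99×10⁹)(3.72×10⁻⁹) / (0.102)³ = 6.303×10⁴ N/C.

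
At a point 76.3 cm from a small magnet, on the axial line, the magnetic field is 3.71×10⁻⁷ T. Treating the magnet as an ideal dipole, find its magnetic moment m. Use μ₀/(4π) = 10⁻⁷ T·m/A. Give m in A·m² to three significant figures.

m ≈ 0.824 A·m²

On axis B = (μ₀/4π)·2m/r³, so m = Br³·4π/(μ₀·2).
m = (3.71×10⁻⁷)·(0.763)³ / (2·10⁻⁷) = 0.8240 A·m².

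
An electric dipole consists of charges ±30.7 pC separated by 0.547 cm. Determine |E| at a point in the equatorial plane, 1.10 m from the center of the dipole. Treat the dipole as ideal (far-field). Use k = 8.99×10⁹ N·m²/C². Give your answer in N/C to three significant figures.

E ≈ 0.00113 N/C

Dipole moment p = qd = (3.07×10⁻¹¹ C)(0.00547 m) = 1.679×10⁻¹³ C·m.
In the equatorial plane E = kp/r³.
E = (8.99×10⁹)(1.679×10⁻¹³) / (1.10)³ = 0.001134 N/C.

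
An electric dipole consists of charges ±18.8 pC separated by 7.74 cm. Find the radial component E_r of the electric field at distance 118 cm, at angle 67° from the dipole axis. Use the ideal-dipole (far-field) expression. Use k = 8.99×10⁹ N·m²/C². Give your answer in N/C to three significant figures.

Dipole moment p = qd = (1.88×10⁻¹¹ C)(0.0774 m) = 1.455×10⁻¹² C·m.
For a dipole, E_r = (2kp cosθ)/r³.
kp/r³ = (8.99×10⁹)(1.455×10⁻¹²)/(1.18)³ = 0.007961 N/C.
E_r = 2·0.007961·cos67° = 0.006221 N/C.

E_r ≈ 0.00622 N/C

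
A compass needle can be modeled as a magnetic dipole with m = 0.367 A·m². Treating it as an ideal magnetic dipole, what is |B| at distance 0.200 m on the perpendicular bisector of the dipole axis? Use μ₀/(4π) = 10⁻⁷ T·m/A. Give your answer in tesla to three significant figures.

B ≈ 4.59×10⁻⁶ T

In the equatorial plane B = (μ₀/4π)·m/r³ (half the axial value).
B = (10⁻⁷)·(0.367) / (0.200)³ = 4.587×10⁻⁶ T.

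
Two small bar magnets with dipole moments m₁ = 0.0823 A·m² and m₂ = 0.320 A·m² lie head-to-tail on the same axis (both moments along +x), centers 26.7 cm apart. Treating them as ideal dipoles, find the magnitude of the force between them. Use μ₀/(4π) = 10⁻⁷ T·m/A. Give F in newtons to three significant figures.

On-axis B of dipole 1: B = (μ₀/4π)·2m₁/r³. Force on dipole 2: F = m₂·dB/dr.
dB/dr = −(μ₀/4π)·6m₁/r⁴, so |F| = (μ₀/4π)·6m₁m₂/r⁴.
F = 6(10⁻⁷)(0.0823)(0.320)/(0.267)⁴ = 3.109×10⁻⁶ N.

F ≈ 3.11×10⁻⁶ N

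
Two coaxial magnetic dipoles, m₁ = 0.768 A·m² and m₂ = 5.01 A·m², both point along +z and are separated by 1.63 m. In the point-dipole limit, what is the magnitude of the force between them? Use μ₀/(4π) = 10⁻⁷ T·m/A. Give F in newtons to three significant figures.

On-axis B of dipole 1: B = (μ₀/4π)·2m₁/r³. Force on dipole 2: F = m₂·dB/dr.
dB/dr = −(μ₀/4π)·6m₁/r⁴, so |F| = (μ₀/4π)·6m₁m₂/r⁴.
F = 6(10⁻⁷)(0.768)(5.01)/(1.63)⁴ = 3.270×10⁻⁷ N.

F ≈ 3.27×10⁻⁷ N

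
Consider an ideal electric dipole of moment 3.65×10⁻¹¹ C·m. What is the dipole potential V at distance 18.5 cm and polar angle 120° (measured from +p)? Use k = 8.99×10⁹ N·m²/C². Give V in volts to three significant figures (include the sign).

The dipole potential is V = kp cosθ / r².
V = (8.99×10⁹)(3.65×10⁻¹¹)·cos120° / (0.185)² = -4.794 V.

V ≈ -4.79 V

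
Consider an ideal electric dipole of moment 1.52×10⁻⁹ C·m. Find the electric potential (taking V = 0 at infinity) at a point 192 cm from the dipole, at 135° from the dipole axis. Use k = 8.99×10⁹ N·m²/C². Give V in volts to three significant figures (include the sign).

V ≈ -2.62 V

The dipole potential is V = kp cosθ / r².
V = (8.99×10⁹)(1.52×10⁻⁹)·cos135° / (1.92)² = -2.621 V.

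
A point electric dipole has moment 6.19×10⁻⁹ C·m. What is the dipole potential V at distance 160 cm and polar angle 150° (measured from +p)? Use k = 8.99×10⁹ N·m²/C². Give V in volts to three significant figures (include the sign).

V ≈ -18.8 V

The dipole potential is V = kp cosθ / r².
V = (8.99×10⁹)(6.19×10⁻⁹)·cos150° / (1.60)² = -18.83 V.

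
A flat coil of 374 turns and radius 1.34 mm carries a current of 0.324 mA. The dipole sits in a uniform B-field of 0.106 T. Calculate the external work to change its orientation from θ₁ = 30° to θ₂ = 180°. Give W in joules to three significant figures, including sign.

W ≈ 1.35×10⁻⁷ J

m = NIA = NIπa² = 374·(3.24×10⁻⁴)·π·(0.00134)² = 6.836×10⁻⁷ A·m².
W_ext = ΔU = −mB cosθ₂ + mB cosθ₁ = mB(cosθ₁ − cosθ₂).
W = (6.836×10⁻⁷)(0.106)·(cos30° − cos180°) = (7.246×10⁻⁸)·(+1.8660) = 1.352×10⁻⁷ J.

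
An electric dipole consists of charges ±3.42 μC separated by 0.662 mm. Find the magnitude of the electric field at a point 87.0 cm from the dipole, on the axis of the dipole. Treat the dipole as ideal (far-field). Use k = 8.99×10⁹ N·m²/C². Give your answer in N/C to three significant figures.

Dipole moment p = qd = (3.42×10⁻⁶ C)(6.62×10⁻⁴ m) = 2.264×10⁻⁹ C·m.
On the dipole axis E = 2kp/r³.
E = 2·(8.99×10⁹)(2.264×10⁻⁹) / (0.870)³ = 61.82 N/C.

E ≈ 61.8 N/C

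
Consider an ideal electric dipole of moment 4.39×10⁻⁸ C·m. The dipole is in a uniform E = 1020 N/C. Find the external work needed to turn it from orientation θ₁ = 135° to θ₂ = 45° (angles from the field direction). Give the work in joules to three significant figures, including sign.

W ≈ -6.33×10⁻⁵ J

W_ext = ΔU = U(θ₂) − U(θ₁) = −pE cosθ₂ − (−pE cosθ₁) = pE(cosθ₁ − cosθ₂).
W = (4.39×10⁻⁸)(1020)·(cos135° − cos45°) = (4.478×10⁻⁵)·(-1.4142) = -6.333×10⁻⁵ J.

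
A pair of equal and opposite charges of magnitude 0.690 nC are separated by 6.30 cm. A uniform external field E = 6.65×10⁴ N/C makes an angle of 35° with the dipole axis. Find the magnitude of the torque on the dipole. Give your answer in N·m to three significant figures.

τ ≈ 1.66×10⁻⁶ N·m

Dipole moment p = qd = (6.90×10⁻¹⁰ C)(0.0630 m) = 4.347×10⁻¹¹ C·m.
Torque on an electric dipole: τ = pE sinθ.
τ = (4.347×10⁻¹¹)(6.65×10⁴)·sin35° = 1.658×10⁻⁶ N·m.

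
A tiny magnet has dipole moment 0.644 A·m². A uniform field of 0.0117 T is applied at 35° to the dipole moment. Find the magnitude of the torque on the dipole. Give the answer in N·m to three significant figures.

Torque on a magnetic dipole: τ = mB sinθ.
τ = (0.644)(0.0117)·sin35° = 0.004322 N·m.

τ ≈ 0.00432 N·m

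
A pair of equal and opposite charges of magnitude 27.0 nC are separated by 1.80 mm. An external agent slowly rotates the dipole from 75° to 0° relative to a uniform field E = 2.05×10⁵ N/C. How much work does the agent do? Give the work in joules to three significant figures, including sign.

Dipole moment p = qd = (2.70×10⁻⁸ C)(0.00180 m) = 4.86×10⁻¹¹ C·m.
W_ext = ΔU = U(θ₂) − U(θ₁) = −pE cosθ₂ − (−pE cosθ₁) = pE(cosθ₁ − cosθ₂).
W = (4.86×10⁻¹¹)(2.05×10⁵)·(cos75° − cos0°) = (9.963×10⁻⁶)·(-0.7412) = -7.384×10⁻⁶ J.

W ≈ -7.38×10⁻⁶ J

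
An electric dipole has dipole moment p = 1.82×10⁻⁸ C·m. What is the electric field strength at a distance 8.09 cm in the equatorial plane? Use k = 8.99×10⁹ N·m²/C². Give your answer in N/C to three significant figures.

E ≈ 3.09×10⁵ N/C

In the equatorial plane E = kp/r³.
E = (8.99×10⁹)(1.82×10⁻⁸) / (0.0809)³ = 3.090×10⁵ N/C.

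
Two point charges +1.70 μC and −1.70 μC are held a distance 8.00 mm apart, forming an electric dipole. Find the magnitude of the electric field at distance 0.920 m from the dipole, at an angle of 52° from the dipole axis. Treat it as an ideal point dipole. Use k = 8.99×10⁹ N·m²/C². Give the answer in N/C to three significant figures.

E ≈ 230 N/C

Dipole moment p = qd = (1.70×10⁻⁶ C)(0.00800 m) = 1.36×10⁻⁸ C·m.
At angle θ the dipole field magnitude is E = (kp/r³)·√(1 + 3cos²θ).
kp/r³ = (8.99×10⁹)(1.36×10⁻⁸) / (0.920)³ = 157.0 N/C.
√(1 + 3cos²52°) = √(1 + 3·0.3790) = √2.1371 ≈ 1.4619.
E ≈ 157.0 × 1.462 = 229.5 N/C.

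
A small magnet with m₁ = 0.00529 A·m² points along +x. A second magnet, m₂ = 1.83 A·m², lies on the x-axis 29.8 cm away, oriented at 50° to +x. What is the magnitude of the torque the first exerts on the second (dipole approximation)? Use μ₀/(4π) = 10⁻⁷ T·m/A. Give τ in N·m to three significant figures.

Dipole B is on the axis of dipole A, so B₁ there is axial: B₁ = (μ₀/4π)·2m₁/r³ along +x.
B₁ = 2(10⁻⁷)(0.00529)/(0.298)³ = 3.998×10⁻⁸ T.
τ = m₂ B₁ sinθ.
τ = (1.83)(3.998×10⁻⁸)·sin50° = 5.605×10⁻⁸ N·m.

τ ≈ 5.60×10⁻⁸ N·m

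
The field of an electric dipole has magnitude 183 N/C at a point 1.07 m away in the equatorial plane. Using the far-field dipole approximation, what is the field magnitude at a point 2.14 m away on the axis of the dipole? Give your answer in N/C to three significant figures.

Dipole fields scale as 1/r³ in the far field.
The axial field is twice the equatorial field at the same r, so the geometry factor is 2/1.
E₂ = E₁ · (2/1) · (r₁/r₂)³ = 183 · 2 · (1.07/2.14)³.
(r₁/r₂)³ = (0.5)³ = 0.125.
E₂ ≈ 45.75 N/C.

E ≈ 45.8 N/C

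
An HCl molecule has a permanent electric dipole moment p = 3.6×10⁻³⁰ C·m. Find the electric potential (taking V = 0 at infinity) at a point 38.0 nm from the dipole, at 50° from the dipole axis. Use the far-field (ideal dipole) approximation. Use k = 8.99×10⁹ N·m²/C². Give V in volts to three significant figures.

The dipole potential is V = kp cosθ / r².
V = (8.99×10⁹)(3.60×10⁻³⁰)·cos50° / (3.80×10⁻⁸)² = 1.441×10⁻⁵ V.

V ≈ 1.44×10⁻⁵ V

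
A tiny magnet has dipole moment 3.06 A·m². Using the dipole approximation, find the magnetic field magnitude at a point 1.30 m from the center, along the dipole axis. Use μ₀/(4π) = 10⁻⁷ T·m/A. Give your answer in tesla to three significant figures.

On axis B = (μ₀/4π)·2m/r³.
B = 2·(10⁻⁷)·(3.06) / (1.30)³ = 2.786×10⁻⁷ T.

B ≈ 2.79×10⁻⁷ T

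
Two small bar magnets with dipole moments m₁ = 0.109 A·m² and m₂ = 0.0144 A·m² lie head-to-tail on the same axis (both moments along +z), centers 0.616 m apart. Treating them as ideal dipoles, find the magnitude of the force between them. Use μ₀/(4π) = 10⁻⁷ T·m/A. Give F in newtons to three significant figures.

On-axis B of dipole 1: B = (μ₀/4π)·2m₁/r³. Force on dipole 2: F = m₂·dB/dr.
dB/dr = −(μ₀/4π)·6m₁/r⁴, so |F| = (μ₀/4π)·6m₁m₂/r⁴.
F = 6(10⁻⁷)(0.109)(0.0144)/(0.616)⁴ = 6.541×10⁻⁹ N.

F ≈ 6.54×10⁻⁹ N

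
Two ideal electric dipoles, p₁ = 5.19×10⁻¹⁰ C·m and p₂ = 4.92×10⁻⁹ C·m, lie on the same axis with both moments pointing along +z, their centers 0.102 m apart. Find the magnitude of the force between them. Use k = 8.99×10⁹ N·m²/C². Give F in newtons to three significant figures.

F ≈ 0.00127 N

On-axis field of dipole 1 at distance r: E = 2kp₁/r³. Force on dipole 2 is F = p₂·dE/dr (gradient along axis).
dE/dr = −6kp₁/r⁴, so |F| = 6kp₁p₂/r⁴ (attractive for aligned moments).
F = 6(8.99×10⁹)(5.19×10⁻¹⁰)(4.92×10⁻⁹)/(0.102)⁴ = 0.001272 N.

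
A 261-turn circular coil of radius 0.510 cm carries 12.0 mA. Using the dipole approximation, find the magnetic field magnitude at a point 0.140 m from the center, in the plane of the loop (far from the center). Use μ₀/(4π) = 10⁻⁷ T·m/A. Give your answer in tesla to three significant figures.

m = NIA = NIπa² = 261·(0.0120)·π·(0.00510)² = 2.559×10⁻⁴ A·m².
In the equatorial plane B = (μ₀/4π)·m/r³ (half the axial value).
B = (10⁻⁷)·(2.559×10⁻⁴) / (0.140)³ = 9.326×10⁻⁹ T.

B ≈ 9.33×10⁻⁹ T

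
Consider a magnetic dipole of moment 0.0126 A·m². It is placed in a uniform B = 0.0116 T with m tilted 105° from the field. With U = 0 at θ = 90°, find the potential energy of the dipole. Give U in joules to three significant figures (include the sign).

U = −m·B = −mB cosθ.
U = −(0.0126)(0.0116)·cos105° = 3.783×10⁻⁵ J.

U ≈ 3.78×10⁻⁵ J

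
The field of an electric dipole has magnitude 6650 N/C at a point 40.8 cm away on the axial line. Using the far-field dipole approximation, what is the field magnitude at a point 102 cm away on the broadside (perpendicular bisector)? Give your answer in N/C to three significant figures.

Dipole fields scale as 1/r³ in the far field.
The axial field is twice the equatorial field at the same r, so the geometry factor is 1/2.
E₂ = E₁ · (1/2) · (r₁/r₂)³ = 6650 · 0.5 · (40.8/102)³.
(r₁/r₂)³ = (0.4)³ = 0.064.
E₂ ≈ 212.8 N/C.

E ≈ 213 N/C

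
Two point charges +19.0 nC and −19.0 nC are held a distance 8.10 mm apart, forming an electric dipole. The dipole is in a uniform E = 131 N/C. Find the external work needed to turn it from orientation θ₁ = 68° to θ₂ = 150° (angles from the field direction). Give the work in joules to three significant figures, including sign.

Dipole moment p = qd = (1.90×10⁻⁸ C)(0.00810 m) = 1.539×10⁻¹⁰ C·m.
W_ext = ΔU = U(θ₂) − U(θ₁) = −pE cosθ₂ − (−pE cosθ₁) = pE(cosθ₁ − cosθ₂).
W = (1.539×10⁻¹⁰)(131)·(cos68° − cos150°) = (2.016×10⁻⁸)·(+1.2406) = 2.501×10⁻⁸ J.

W ≈ 2.50×10⁻⁸ J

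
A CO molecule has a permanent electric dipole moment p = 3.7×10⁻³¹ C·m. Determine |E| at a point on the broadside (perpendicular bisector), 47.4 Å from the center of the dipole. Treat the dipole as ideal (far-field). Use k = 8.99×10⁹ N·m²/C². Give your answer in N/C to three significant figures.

E ≈ 3.12×10⁴ N/C

On the perpendicular bisector E = kp/r³ (half the axial value at the same distance).
E = (8.99×10⁹)(3.70×10⁻³¹) / (4.74×10⁻⁹)³ = 3.123×10⁴ N/C.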